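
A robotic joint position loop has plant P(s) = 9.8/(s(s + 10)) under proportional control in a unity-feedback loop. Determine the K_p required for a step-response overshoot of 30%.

K_p = 19.9

From %OS = 100·exp(−πζ/√(1−ζ²)) = 30%, ζ = −ln(0.3)/√(π²+ln²(0.3)) = 0.3579.
Characteristic equation s² + 10s + 9.8K_p = 0 gives ζ = 10/(2√(9.8K_p)).
Setting ζ = 0.3579: √(9.8K_p) = 10/(2·0.3579) = 13.97, so K_p = 195.2/9.8 = 19.9.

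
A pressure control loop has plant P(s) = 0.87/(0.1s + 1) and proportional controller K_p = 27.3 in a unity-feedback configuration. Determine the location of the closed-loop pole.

s = -247.5

Closed loop: T(s) = K_p·P/(1+K_p·P) = 23.75/(0.1s + 1 + 23.75), with pole at s = −(1 + 23.75)/0.1 = −247.5.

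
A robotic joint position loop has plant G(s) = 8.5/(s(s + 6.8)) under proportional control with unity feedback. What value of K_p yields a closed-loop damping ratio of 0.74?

K_p = 2.48

Closed-loop characteristic equation: s² + 6.8s + K_p·8.5 = 0.
So ω_n = √(8.5K_p) and 2ζω_n = 6.8, giving ζ = 6.8/(2√(8.5K_p)).
Setting ζ = 0.74: √(8.5K_p) = 6.8/(2·0.74) = 4.595, so K_p = 21.11/8.5 = 2.48.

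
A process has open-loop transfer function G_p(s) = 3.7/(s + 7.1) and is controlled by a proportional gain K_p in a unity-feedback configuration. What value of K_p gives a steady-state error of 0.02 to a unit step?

K_p = 94

The loop is type 0, so e_ss(step) = 1/(1 + K_pos) with K_pos = K_p·G_p(0).
G_p(0) = 0.5211. Require 1/(1 + K_p·0.5211) = 0.02, so 1 + 0.5211·K_p = 50.
K_p = (50 − 1)/0.5211 = 94.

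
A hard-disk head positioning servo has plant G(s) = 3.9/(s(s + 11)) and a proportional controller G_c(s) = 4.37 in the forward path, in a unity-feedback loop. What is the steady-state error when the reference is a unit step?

0

The open loop G_c(s)G(s) has a pole at the origin (type 1), so the static position error constant is infinite and e_ss = 1/(1+∞) = 0.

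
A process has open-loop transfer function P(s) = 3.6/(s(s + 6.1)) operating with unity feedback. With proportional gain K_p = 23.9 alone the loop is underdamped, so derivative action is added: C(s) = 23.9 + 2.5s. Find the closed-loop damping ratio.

ζ = 0.814

Forward path: (23.9 + 2.5s)·3.6/(s(s+6.1)). The closed-loop characteristic equation is s² + (6.1 + 3.6·2.5)s + 3.6·23.9 = 0.
That is s² + 15.1s + 86.04 = 0, so ω_n = 9.276 rad/s and ζ = 15.1/(2·9.276) = 0.8139.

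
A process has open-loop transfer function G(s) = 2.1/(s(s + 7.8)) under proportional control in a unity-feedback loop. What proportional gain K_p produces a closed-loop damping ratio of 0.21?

Closed-loop characteristic equation: s² + 7.8s + K_p·2.1 = 0.
So ω_n = √(2.1K_p) and 2ζω_n = 7.8, giving ζ = 7.8/(2√(2.1K_p)).
Setting ζ = 0.21: √(2.1K_p) = 7.8/(2·0.21) = 18.57, so K_p = 344.9/2.1 = 164.

K_p = 164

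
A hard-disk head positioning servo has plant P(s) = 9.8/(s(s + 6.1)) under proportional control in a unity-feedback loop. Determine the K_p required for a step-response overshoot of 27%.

K_p = 6.41

From %OS = 100·exp(−πζ/√(1−ζ²)) = 27%, ζ = −ln(0.27)/√(π²+ln²(0.27)) = 0.3847.
Characteristic equation s² + 6.1s + 9.8K_p = 0 gives ζ = 6.1/(2√(9.8K_p)).
Setting ζ = 0.3847: √(9.8K_p) = 6.1/(2·0.3847) = 7.928, so K_p = 62.86/9.8 = 6.41.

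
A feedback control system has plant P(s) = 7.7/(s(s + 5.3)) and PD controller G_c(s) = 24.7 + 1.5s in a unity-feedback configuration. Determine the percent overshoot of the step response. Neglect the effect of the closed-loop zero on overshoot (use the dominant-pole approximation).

Forward path: (24.7 + 1.5s)·7.7/(s(s+5.3)). The closed-loop characteristic equation is s² + (5.3 + 7.7·1.5)s + 7.7·24.7 = 0.
That is s² + 16.85s + 190.2 = 0, so ω_n = 13.79 rad/s and ζ = 16.85/(2·13.79) = 0.6109.
%OS = 100·exp(−πζ/√(1−ζ²)) = 8.86%.

8.86%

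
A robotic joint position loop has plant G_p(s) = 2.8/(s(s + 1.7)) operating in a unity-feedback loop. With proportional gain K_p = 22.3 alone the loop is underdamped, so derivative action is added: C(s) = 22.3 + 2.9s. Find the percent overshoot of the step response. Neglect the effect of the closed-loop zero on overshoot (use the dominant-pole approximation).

Forward path: (22.3 + 2.9s)·2.8/(s(s+1.7)). The closed-loop characteristic equation is s² + (1.7 + 2.8·2.9)s + 2.8·22.3 = 0.
That is s² + 9.82s + 62.44 = 0, so ω_n = 7.902 rad/s and ζ = 9.82/(2·7.902) = 0.6214.
%OS = 100·exp(−πζ/√(1−ζ²)) = 8.28%.

8.28%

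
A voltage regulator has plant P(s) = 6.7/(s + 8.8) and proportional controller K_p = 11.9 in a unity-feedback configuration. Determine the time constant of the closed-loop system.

τ = 0.0113 s

Closed-loop transfer function: T(s) = K_p·P(s)/(1 + K_p·P(s)) = 79.73/(s + 8.8 + 79.73) = 79.73/(s + 88.53).
Time constant τ = 1/88.53 = 0.0113 s.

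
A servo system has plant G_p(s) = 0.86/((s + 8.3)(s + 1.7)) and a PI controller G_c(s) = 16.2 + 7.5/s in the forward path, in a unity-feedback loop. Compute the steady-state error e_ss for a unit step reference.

The open loop G_c(s)G_p(s) has a pole at the origin (type 1), so the static position error constant is infinite and e_ss = 1/(1+∞) = 0.

0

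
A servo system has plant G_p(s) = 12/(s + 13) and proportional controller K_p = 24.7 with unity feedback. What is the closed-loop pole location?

s = -309.4

Closed-loop transfer function: T(s) = K_p·G_p(s)/(1 + K_p·G_p(s)) = 296.4/(s + 13 + 296.4) = 296.4/(s + 309.4).
The closed-loop pole is at s = −309.4.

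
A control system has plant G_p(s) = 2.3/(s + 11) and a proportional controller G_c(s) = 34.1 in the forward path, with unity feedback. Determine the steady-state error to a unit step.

The loop is type 0. Static position error constant K_pos = G_c(0)·G_p(0) = 34.1·0.2091 = 7.13.
Steady-state error to a unit step: e_ss = 1/(1+K_pos) = 1/8.13 = 0.123.

0.123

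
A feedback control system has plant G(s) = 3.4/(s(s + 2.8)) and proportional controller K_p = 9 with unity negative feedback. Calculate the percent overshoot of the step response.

44%

Closed-loop characteristic equation: s² + 2.8s + 30.6 = 0, so ω_n = 5.532 rad/s and ζ = 2.8/(2·5.532) = 0.2531.
%OS = 100·exp(−πζ/√(1−ζ²)) = 100·exp(−π·0.2531/√0.9359) = 44%.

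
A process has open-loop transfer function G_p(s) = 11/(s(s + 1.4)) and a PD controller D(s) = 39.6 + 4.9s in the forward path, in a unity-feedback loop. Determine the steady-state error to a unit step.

The open loop D(s)G_p(s) has a pole at the origin (type 1), so the static position error constant is infinite and e_ss = 1/(1+∞) = 0.

0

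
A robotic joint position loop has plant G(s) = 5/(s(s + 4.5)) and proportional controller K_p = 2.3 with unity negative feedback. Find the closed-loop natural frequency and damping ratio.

ω_n = 3.39 rad/s, ζ = 0.663

1 + K_p·G(s) = 0 gives s² + 4.5s + 11.5 = 0.
Matching s² + 2ζω_n s + ω_n²: ω_n = √11.5 = 3.391 rad/s and 2ζω_n = 4.5, so ζ = 4.5/(2·3.391) = 0.663.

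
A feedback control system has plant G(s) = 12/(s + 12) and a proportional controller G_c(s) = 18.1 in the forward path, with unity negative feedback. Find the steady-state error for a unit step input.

0.0524

The loop is type 0. Static position error constant K_pos = G_c(0)·G(0) = 18.1·1 = 18.1.
Steady-state error to a unit step: e_ss = 1/(1+K_pos) = 1/19.1 = 0.0524.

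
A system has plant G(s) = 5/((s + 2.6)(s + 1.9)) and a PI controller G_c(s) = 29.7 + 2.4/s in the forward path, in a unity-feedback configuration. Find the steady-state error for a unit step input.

0

The open loop G_c(s)G(s) has a pole at the origin (type 1), so the static position error constant is infinite and e_ss = 1/(1+∞) = 0.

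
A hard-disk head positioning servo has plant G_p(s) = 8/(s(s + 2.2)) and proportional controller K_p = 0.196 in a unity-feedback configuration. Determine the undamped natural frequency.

With unity feedback the closed-loop characteristic equation is s² + 2.2s + 0.196·8 = s² + 2.2s + 1.568 = 0.
Matching s² + 2ζω_n s + ω_n²: ω_n = √1.568 = 1.252 rad/s and 2ζω_n = 2.2, so ζ = 2.2/(2·1.252) = 0.878.

ω_n = 1.25 rad/s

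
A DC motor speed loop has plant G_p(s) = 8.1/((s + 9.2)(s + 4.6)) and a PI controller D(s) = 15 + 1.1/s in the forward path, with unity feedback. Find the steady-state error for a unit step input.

0

The open loop D(s)G_p(s) has a pole at the origin (type 1), so the static position error constant is infinite and e_ss = 1/(1+∞) = 0.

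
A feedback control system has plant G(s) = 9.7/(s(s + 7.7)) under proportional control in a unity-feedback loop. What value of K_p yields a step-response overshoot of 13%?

K_p = 5.15

From %OS = 100·exp(−πζ/√(1−ζ²)) = 13%, ζ = −ln(0.13)/√(π²+ln²(0.13)) = 0.5446.
Characteristic equation s² + 7.7s + 9.7K_p = 0 gives ζ = 7.7/(2√(9.7K_p)).
Setting ζ = 0.5446: √(9.7K_p) = 7.7/(2·0.5446) = 7.069, so K_p = 49.97/9.7 = 5.15.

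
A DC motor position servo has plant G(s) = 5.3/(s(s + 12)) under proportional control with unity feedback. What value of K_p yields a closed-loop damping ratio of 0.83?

K_p = 9.86

Closed-loop characteristic equation: s² + 12s + K_p·5.3 = 0.
So ω_n = √(5.3K_p) and 2ζω_n = 12, giving ζ = 12/(2√(5.3K_p)).
Setting ζ = 0.83: √(5.3K_p) = 12/(2·0.83) = 7.229, so K_p = 52.26/5.3 = 9.86.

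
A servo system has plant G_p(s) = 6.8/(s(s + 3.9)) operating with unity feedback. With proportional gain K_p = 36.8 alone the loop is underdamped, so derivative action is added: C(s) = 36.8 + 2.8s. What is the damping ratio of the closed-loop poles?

Forward path: (36.8 + 2.8s)·6.8/(s(s+3.9)). The closed-loop characteristic equation is s² + (3.9 + 6.8·2.8)s + 6.8·36.8 = 0.
That is s² + 22.94s + 250.2 = 0, so ω_n = 15.82 rad/s and ζ = 22.94/(2·15.82) = 0.7251.

ζ = 0.725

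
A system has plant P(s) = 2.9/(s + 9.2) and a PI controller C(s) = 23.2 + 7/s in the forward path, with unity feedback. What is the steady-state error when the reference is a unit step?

The open loop C(s)P(s) has a pole at the origin (type 1), so the static position error constant is infinite and e_ss = 1/(1+∞) = 0.

0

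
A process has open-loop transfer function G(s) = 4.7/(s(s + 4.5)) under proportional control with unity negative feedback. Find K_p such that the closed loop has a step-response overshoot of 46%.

K_p = 18.7

From %OS = 100·exp(−πζ/√(1−ζ²)) = 46%, ζ = −ln(0.46)/√(π²+ln²(0.46)) = 0.24.
Characteristic equation s² + 4.5s + 4.7K_p = 0 gives ζ = 4.5/(2√(4.7K_p)).
Setting ζ = 0.24: √(4.7K_p) = 4.5/(2·0.24) = 9.377, so K_p = 87.92/4.7 = 18.7.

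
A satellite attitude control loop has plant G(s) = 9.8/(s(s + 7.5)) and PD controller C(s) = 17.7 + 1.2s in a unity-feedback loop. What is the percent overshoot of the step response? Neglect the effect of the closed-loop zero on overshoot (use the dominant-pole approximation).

Forward path: (17.7 + 1.2s)·9.8/(s(s+7.5)). The closed-loop characteristic equation is s² + (7.5 + 9.8·1.2)s + 9.8·17.7 = 0.
That is s² + 19.26s + 173.5 = 0, so ω_n = 13.17 rad/s and ζ = 19.26/(2·13.17) = 0.7312.
%OS = 100·exp(−πζ/√(1−ζ²)) = 3.45%.

3.45%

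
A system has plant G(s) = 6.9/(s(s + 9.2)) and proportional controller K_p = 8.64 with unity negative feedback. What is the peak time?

From 1 + K_pG(s) = 0: s² + 9.2s + 59.62 = 0 ⇒ ω_n = 7.721, ζ = 0.5958.
Damped frequency ω_d = ω_n√(1−ζ²) = 6.201 rad/s, so peak time T_p = π/ω_d = 0.507 s.

T_p = 0.507 s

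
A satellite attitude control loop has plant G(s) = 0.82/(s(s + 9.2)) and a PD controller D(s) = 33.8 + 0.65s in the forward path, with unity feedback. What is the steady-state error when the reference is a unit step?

0

The open loop D(s)G(s) has a pole at the origin (type 1), so the static position error constant is infinite and e_ss = 1/(1+∞) = 0.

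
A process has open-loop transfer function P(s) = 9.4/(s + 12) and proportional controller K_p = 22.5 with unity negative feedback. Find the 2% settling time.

Closed-loop transfer function: T(s) = K_p·P(s)/(1 + K_p·P(s)) = 211.5/(s + 12 + 211.5) = 211.5/(s + 223.5).
Time constant τ = 1/223.5 = 0.004474 s, so the 2% settling time is about 4τ = 0.0179 s.

T_s ≈ 0.0179 s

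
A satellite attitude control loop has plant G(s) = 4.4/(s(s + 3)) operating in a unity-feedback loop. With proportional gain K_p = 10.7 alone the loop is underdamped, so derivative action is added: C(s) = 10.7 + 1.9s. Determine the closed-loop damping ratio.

Forward path: (10.7 + 1.9s)·4.4/(s(s+3)). The closed-loop characteristic equation is s² + (3 + 4.4·1.9)s + 4.4·10.7 = 0.
That is s² + 11.36s + 47.08 = 0, so ω_n = 6.861 rad/s and ζ = 11.36/(2·6.861) = 0.8278.

ζ = 0.828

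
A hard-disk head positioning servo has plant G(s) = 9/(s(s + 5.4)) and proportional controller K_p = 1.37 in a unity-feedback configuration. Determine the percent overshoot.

From 1 + K_pG(s) = 0: s² + 5.4s + 12.33 = 0 ⇒ ω_n = 3.511, ζ = 0.7689.
%OS = 100·exp(−πζ/√(1−ζ²)) = 100·exp(−π·0.7689/√0.4088) = 2.29%.

2.29%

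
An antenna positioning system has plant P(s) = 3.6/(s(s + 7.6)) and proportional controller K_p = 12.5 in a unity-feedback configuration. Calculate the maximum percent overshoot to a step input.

The closed-loop denominator s² + 7.6s + 45 gives ω_n = √45 = 6.708 and ζ = 7.6/(2ω_n) = 0.5665.
%OS = 100·exp(−πζ/√(1−ζ²)) = 100·exp(−π·0.5665/√0.6791) = 11.5%.

11.5%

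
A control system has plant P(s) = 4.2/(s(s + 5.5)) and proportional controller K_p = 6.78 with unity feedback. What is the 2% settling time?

The closed-loop denominator s² + 5.5s + 28.48 gives ω_n = √28.48 = 5.336 and ζ = 5.5/(2ω_n) = 0.5153.
2% settling time T_s ≈ 4/(ζω_n) = 4/2.75 = 1.45 s.

T_s ≈ 1.45 s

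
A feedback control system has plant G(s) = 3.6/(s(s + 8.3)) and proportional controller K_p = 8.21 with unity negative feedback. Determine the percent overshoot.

From 1 + K_pG(s) = 0: s² + 8.3s + 29.56 = 0 ⇒ ω_n = 5.437, ζ = 0.7634.
%OS = 100·exp(−πζ/√(1−ζ²)) = 100·exp(−π·0.7634/√0.4173) = 2.44%.

2.44%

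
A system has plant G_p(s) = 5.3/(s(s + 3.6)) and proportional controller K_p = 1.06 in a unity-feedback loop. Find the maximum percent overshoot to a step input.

From 1 + K_pG_p(s) = 0: s² + 3.6s + 5.618 = 0 ⇒ ω_n = 2.37, ζ = 0.7594.
%OS = 100·exp(−πζ/√(1−ζ²)) = 100·exp(−π·0.7594/√0.4233) = 2.56%.

2.56%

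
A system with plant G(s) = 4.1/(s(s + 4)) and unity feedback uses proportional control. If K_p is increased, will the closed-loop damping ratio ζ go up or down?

ζ = 4/(2√(4.1K_p)); increasing K_p raises the denominator, so ζ falls.

decrease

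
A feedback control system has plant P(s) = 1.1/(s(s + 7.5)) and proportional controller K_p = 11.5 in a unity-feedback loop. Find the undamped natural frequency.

ω_n = 3.56 rad/s

The closed-loop denominator is s(s+7.5) + 11.5·1.1 = s² + 7.5s + 12.65.
Matching s² + 2ζω_n s + ω_n²: ω_n = √12.65 = 3.557 rad/s and 2ζω_n = 7.5, so ζ = 7.5/(2·3.557) = 1.05.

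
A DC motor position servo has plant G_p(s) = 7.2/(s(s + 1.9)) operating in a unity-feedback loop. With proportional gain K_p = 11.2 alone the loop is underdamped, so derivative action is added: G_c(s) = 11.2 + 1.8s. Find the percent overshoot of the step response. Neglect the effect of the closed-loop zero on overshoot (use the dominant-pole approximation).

Forward path: (11.2 + 1.8s)·7.2/(s(s+1.9)). The closed-loop characteristic equation is s² + (1.9 + 7.2·1.8)s + 7.2·11.2 = 0.
That is s² + 14.86s + 80.64 = 0, so ω_n = 8.98 rad/s and ζ = 14.86/(2·8.98) = 0.8274.
%OS = 100·exp(−πζ/√(1−ζ²)) = 0.977%.

0.977%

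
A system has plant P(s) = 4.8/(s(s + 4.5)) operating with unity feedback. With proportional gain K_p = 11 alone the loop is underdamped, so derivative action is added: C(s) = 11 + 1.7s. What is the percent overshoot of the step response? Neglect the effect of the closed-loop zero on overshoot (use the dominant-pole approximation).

Forward path: (11 + 1.7s)·4.8/(s(s+4.5)). The closed-loop characteristic equation is s² + (4.5 + 4.8·1.7)s + 4.8·11 = 0.
That is s² + 12.66s + 52.8 = 0, so ω_n = 7.266 rad/s and ζ = 12.66/(2·7.266) = 0.8711.
%OS = 100·exp(−πζ/√(1−ζ²)) = 0.38%.

0.38%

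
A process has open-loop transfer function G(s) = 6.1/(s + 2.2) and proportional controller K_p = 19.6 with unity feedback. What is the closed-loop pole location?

s = -121.8

Closed-loop transfer function: T(s) = K_p·G(s)/(1 + K_p·G(s)) = 119.6/(s + 2.2 + 119.6) = 119.6/(s + 121.8).
The closed-loop pole is at s = −121.8.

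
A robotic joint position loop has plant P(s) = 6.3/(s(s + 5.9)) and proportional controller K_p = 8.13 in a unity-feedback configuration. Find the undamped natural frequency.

ω_n = 7.16 rad/s

With unity feedback the closed-loop characteristic equation is s² + 5.9s + 8.13·6.3 = s² + 5.9s + 51.22 = 0.
Matching s² + 2ζω_n s + ω_n²: ω_n = √51.22 = 7.157 rad/s and 2ζω_n = 5.9, so ζ = 5.9/(2·7.157) = 0.412.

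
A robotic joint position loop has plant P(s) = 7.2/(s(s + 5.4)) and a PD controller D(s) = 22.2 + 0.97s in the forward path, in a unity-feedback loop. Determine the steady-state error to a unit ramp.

0.0338

The loop has one pole at the origin (type 1). Velocity error constant K_v = lim_{s→0} s·D(s)P(s) = 22.2·7.2/5.4 = 29.6.
Steady-state error to a unit ramp: e_ss = 1/K_v = 0.0338.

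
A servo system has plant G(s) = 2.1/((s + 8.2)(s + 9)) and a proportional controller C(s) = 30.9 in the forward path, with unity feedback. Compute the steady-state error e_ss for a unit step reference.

0.532

The loop is type 0. Static position error constant K_pos = C(0)·G(0) = 30.9·0.02846 = 0.8793.
Steady-state error to a unit step: e_ss = 1/(1+K_pos) = 1/1.879 = 0.532.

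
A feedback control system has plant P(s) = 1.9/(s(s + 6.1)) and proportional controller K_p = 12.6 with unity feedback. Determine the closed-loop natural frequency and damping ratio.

The closed-loop denominator is s(s+6.1) + 12.6·1.9 = s² + 6.1s + 23.94.
Matching s² + 2ζω_n s + ω_n²: ω_n = √23.94 = 4.893 rad/s and 2ζω_n = 6.1, so ζ = 6.1/(2·4.893) = 0.623.

ω_n = 4.89 rad/s, ζ = 0.623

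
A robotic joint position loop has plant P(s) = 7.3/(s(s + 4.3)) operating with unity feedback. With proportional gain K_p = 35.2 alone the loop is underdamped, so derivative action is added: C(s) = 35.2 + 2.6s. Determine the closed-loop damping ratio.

ζ = 0.726

Forward path: (35.2 + 2.6s)·7.3/(s(s+4.3)). The closed-loop characteristic equation is s² + (4.3 + 7.3·2.6)s + 7.3·35.2 = 0.
That is s² + 23.28s + 257 = 0, so ω_n = 16.03 rad/s and ζ = 23.28/(2·16.03) = 0.7261.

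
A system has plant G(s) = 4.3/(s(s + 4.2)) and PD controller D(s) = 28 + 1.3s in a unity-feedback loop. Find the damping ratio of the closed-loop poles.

Forward path: (28 + 1.3s)·4.3/(s(s+4.2)). The closed-loop characteristic equation is s² + (4.2 + 4.3·1.3)s + 4.3·28 = 0.
That is s² + 9.79s + 120.4 = 0, so ω_n = 10.97 rad/s and ζ = 9.79/(2·10.97) = 0.4461.

ζ = 0.446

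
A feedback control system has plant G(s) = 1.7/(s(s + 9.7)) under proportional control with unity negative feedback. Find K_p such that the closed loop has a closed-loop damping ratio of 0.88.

K_p = 17.9

Closed-loop characteristic equation: s² + 9.7s + K_p·1.7 = 0.
So ω_n = √(1.7K_p) and 2ζω_n = 9.7, giving ζ = 9.7/(2√(1.7K_p)).
Setting ζ = 0.88: √(1.7K_p) = 9.7/(2·0.88) = 5.511, so K_p = 30.38/1.7 = 17.9.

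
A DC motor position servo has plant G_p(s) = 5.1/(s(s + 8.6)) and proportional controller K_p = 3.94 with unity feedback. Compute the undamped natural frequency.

ω_n = 4.48 rad/s

With unity feedback the closed-loop characteristic equation is s² + 8.6s + 3.94·5.1 = s² + 8.6s + 20.09 = 0.
So ω_n² = 20.09 ⇒ ω_n = 4.483 rad/s, and ζ = 8.6/(2ω_n) = 0.959.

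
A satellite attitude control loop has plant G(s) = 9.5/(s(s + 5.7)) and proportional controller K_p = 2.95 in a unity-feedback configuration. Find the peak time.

Closed-loop characteristic equation: s² + 5.7s + 28.03 = 0, so ω_n = 5.294 rad/s and ζ = 5.7/(2·5.294) = 0.5384.
Damped frequency ω_d = ω_n√(1−ζ²) = 4.461 rad/s, so peak time T_p = π/ω_d = 0.704 s.

T_p = 0.704 s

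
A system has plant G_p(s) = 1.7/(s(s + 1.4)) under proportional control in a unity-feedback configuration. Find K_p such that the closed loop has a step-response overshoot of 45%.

From %OS = 100·exp(−πζ/√(1−ζ²)) = 45%, ζ = −ln(0.45)/√(π²+ln²(0.45)) = 0.2463.
Characteristic equation s² + 1.4s + 1.7K_p = 0 gives ζ = 1.4/(2√(1.7K_p)).
Setting ζ = 0.2463: √(1.7K_p) = 1.4/(2·0.2463) = 2.842, so K_p = 8.075/1.7 = 4.75.

K_p = 4.75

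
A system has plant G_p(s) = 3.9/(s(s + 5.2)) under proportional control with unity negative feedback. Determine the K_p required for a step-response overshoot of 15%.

From %OS = 100·exp(−πζ/√(1−ζ²)) = 15%, ζ = −ln(0.15)/√(π²+ln²(0.15)) = 0.5169.
Characteristic equation s² + 5.2s + 3.9K_p = 0 gives ζ = 5.2/(2√(3.9K_p)).
Setting ζ = 0.5169: √(3.9K_p) = 5.2/(2·0.5169) = 5.03, so K_p = 25.3/3.9 = 6.49.

K_p = 6.49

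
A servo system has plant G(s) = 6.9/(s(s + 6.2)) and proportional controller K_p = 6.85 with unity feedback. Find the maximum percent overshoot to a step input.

From 1 + K_pG(s) = 0: s² + 6.2s + 47.27 = 0 ⇒ ω_n = 6.875, ζ = 0.4509.
%OS = 100·exp(−πζ/√(1−ζ²)) = 100·exp(−π·0.4509/√0.7967) = 20.5%.

20.5%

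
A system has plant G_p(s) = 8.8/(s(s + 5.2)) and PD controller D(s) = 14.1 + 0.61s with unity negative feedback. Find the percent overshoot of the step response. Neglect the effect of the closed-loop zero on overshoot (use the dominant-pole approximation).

18.4%

Forward path: (14.1 + 0.61s)·8.8/(s(s+5.2)). The closed-loop characteristic equation is s² + (5.2 + 8.8·0.61)s + 8.8·14.1 = 0.
That is s² + 10.57s + 124.1 = 0, so ω_n = 11.14 rad/s and ζ = 10.57/(2·11.14) = 0.4744.
%OS = 100·exp(−πζ/√(1−ζ²)) = 18.4%.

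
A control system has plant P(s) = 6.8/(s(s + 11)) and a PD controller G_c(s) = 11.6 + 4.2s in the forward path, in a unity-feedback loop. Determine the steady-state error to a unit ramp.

0.139

The loop has one pole at the origin (type 1). Velocity error constant K_v = lim_{s→0} s·G_c(s)P(s) = 11.6·6.8/11 = 7.171.
Steady-state error to a unit ramp: e_ss = 1/K_v = 0.139.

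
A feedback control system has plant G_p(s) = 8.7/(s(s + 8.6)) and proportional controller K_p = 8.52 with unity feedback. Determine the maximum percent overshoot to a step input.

Closed-loop characteristic equation: s² + 8.6s + 74.12 = 0, so ω_n = 8.61 rad/s and ζ = 8.6/(2·8.61) = 0.4994.
%OS = 100·exp(−πζ/√(1−ζ²)) = 100·exp(−π·0.4994/√0.7506) = 16.3%.

16.3%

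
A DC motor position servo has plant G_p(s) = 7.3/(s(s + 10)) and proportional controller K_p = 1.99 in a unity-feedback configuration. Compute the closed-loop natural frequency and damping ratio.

ω_n = 3.81 rad/s, ζ = 1.31

1 + K_p·G_p(s) = 0 gives s² + 10s + 14.53 = 0.
Matching s² + 2ζω_n s + ω_n²: ω_n = √14.53 = 3.811 rad/s and 2ζω_n = 10, so ζ = 10/(2·3.811) = 1.31.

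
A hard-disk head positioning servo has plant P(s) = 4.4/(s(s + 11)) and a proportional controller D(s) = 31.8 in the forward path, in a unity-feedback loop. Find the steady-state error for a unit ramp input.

The loop has one pole at the origin (type 1). Velocity error constant K_v = lim_{s→0} s·D(s)P(s) = 31.8·4.4/11 = 12.72.
Steady-state error to a unit ramp: e_ss = 1/K_v = 0.0786.

0.0786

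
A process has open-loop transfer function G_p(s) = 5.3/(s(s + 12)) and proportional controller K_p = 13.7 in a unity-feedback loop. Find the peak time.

T_p = 0.519 s

The closed-loop denominator s² + 12s + 72.61 gives ω_n = √72.61 = 8.521 and ζ = 12/(2ω_n) = 0.7041.
Damped frequency ω_d = ω_n√(1−ζ²) = 6.051 rad/s, so peak time T_p = π/ω_d = 0.519 s.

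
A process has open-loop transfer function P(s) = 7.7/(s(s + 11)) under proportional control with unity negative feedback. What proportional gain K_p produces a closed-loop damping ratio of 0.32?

Closed-loop characteristic equation: s² + 11s + K_p·7.7 = 0.
So ω_n = √(7.7K_p) and 2ζω_n = 11, giving ζ = 11/(2√(7.7K_p)).
Setting ζ = 0.32: √(7.7K_p) = 11/(2·0.32) = 17.19, so K_p = 295.4/7.7 = 38.4.

K_p = 38.4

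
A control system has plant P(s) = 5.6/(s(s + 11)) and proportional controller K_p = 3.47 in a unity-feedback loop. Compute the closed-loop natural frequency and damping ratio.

1 + K_p·P(s) = 0 gives s² + 11s + 19.43 = 0.
Matching s² + 2ζω_n s + ω_n²: ω_n = √19.43 = 4.408 rad/s and 2ζω_n = 11, so ζ = 11/(2·4.408) = 1.25.

ω_n = 4.41 rad/s, ζ = 1.25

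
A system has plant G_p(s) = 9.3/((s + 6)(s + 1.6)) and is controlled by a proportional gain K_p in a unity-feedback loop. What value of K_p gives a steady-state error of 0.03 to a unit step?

K_p = 33.4

For a type-0 loop with proportional control, e_ss = 1/(1 + K_p·G_p(0)).
G_p(0) = 0.9687. Require 1/(1 + K_p·0.9687) = 0.03, so 1 + 0.9687·K_p = 33.33.
K_p = (33.33 − 1)/0.9687 = 33.4.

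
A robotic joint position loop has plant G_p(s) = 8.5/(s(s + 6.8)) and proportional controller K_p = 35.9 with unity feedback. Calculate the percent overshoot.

53.6%

From 1 + K_pG_p(s) = 0: s² + 6.8s + 305.1 = 0 ⇒ ω_n = 17.47, ζ = 0.1946.
%OS = 100·exp(−πζ/√(1−ζ²)) = 100·exp(−π·0.1946/√0.9621) = 53.6%.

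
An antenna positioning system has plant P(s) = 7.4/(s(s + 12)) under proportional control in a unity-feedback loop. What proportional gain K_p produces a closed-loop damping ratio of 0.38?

K_p = 33.7

Closed-loop characteristic equation: s² + 12s + K_p·7.4 = 0.
So ω_n = √(7.4K_p) and 2ζω_n = 12, giving ζ = 12/(2√(7.4K_p)).
Setting ζ = 0.38: √(7.4K_p) = 12/(2·0.38) = 15.79, so K_p = 249.3/7.4 = 33.7.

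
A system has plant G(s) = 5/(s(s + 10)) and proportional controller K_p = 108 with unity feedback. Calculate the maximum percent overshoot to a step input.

50%

From 1 + K_pG(s) = 0: s² + 10s + 540 = 0 ⇒ ω_n = 23.24, ζ = 0.2152.
%OS = 100·exp(−πζ/√(1−ζ²)) = 100·exp(−π·0.2152/√0.9537) = 50%.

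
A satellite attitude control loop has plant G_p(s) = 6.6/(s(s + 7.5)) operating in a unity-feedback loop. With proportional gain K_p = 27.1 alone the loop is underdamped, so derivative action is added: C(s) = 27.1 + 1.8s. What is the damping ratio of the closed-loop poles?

Forward path: (27.1 + 1.8s)·6.6/(s(s+7.5)). The closed-loop characteristic equation is s² + (7.5 + 6.6·1.8)s + 6.6·27.1 = 0.
That is s² + 19.38s + 178.9 = 0, so ω_n = 13.37 rad/s and ζ = 19.38/(2·13.37) = 0.7245.

ζ = 0.725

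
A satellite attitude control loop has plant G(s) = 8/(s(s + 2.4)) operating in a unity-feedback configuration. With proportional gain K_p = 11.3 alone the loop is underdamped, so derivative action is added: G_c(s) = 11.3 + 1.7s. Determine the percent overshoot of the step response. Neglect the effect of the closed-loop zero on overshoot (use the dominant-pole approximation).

Forward path: (11.3 + 1.7s)·8/(s(s+2.4)). The closed-loop characteristic equation is s² + (2.4 + 8·1.7)s + 8·11.3 = 0.
That is s² + 16s + 90.4 = 0, so ω_n = 9.508 rad/s and ζ = 16/(2·9.508) = 0.8414.
%OS = 100·exp(−πζ/√(1−ζ²)) = 0.751%.

0.751%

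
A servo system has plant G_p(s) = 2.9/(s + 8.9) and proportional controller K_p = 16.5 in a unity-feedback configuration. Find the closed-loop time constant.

τ = 0.0176 s

Closed-loop transfer function: T(s) = K_p·G_p(s)/(1 + K_p·G_p(s)) = 47.85/(s + 8.9 + 47.85) = 47.85/(s + 56.75).
Time constant τ = 1/56.75 = 0.0176 s.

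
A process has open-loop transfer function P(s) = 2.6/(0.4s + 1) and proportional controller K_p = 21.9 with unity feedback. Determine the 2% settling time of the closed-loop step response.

Closed loop: T(s) = K_p·P/(1+K_p·P) = 56.94/(0.4s + 1 + 56.94), with pole at s = −(1 + 56.94)/0.4 = −144.8.
τ = 1/144.8 = 0.006904 s, so 2% settling time ≈ 4τ = 0.0276 s.

T_s ≈ 0.0276 s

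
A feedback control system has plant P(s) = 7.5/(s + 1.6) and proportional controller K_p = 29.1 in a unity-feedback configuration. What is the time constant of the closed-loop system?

Closed-loop transfer function: T(s) = K_p·P(s)/(1 + K_p·P(s)) = 218.2/(s + 1.6 + 218.2) = 218.2/(s + 219.8).
Time constant τ = 1/219.8 = 0.00455 s.

τ = 0.00455 s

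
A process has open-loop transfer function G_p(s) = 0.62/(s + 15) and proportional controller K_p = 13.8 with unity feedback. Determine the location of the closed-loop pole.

s = -23.56

Closed-loop transfer function: T(s) = K_p·G_p(s)/(1 + K_p·G_p(s)) = 8.556/(s + 15 + 8.556) = 8.556/(s + 23.56).
The closed-loop pole is at s = −23.56.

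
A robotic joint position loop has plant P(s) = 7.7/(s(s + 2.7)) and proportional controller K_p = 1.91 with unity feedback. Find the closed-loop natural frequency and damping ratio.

ω_n = 3.83 rad/s, ζ = 0.352

1 + K_p·P(s) = 0 gives s² + 2.7s + 14.71 = 0.
So ω_n² = 14.71 ⇒ ω_n = 3.835 rad/s, and ζ = 2.7/(2ω_n) = 0.352.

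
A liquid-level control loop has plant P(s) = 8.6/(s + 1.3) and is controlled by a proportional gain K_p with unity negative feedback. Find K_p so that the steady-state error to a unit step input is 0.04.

For a type-0 loop with proportional control, e_ss = 1/(1 + K_p·P(0)).
P(0) = 6.615. Require 1/(1 + K_p·6.615) = 0.04, so 1 + 6.615·K_p = 25.
K_p = (25 − 1)/6.615 = 3.63.

K_p = 3.63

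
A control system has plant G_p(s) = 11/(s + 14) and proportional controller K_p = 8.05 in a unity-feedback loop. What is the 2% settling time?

Closed-loop transfer function: T(s) = K_p·G_p(s)/(1 + K_p·G_p(s)) = 88.55/(s + 14 + 88.55) = 88.55/(s + 102.6).
Time constant τ = 1/102.6 = 0.009751 s, so the 2% settling time is about 4τ = 0.039 s.

T_s ≈ 0.039 s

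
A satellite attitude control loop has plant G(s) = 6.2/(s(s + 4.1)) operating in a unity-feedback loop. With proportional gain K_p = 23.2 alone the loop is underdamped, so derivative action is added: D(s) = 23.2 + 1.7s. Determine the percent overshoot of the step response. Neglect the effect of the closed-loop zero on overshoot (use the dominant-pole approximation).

Forward path: (23.2 + 1.7s)·6.2/(s(s+4.1)). The closed-loop characteristic equation is s² + (4.1 + 6.2·1.7)s + 6.2·23.2 = 0.
That is s² + 14.64s + 143.8 = 0, so ω_n = 11.99 rad/s and ζ = 14.64/(2·11.99) = 0.6103.
%OS = 100·exp(−πζ/√(1−ζ²)) = 8.89%.

8.89%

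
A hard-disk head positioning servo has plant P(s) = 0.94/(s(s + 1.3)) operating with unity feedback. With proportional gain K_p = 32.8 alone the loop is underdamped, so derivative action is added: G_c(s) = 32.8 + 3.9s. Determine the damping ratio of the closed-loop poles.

ζ = 0.447

Forward path: (32.8 + 3.9s)·0.94/(s(s+1.3)). The closed-loop characteristic equation is s² + (1.3 + 0.94·3.9)s + 0.94·32.8 = 0.
That is s² + 4.966s + 30.83 = 0, so ω_n = 5.553 rad/s and ζ = 4.966/(2·5.553) = 0.4472.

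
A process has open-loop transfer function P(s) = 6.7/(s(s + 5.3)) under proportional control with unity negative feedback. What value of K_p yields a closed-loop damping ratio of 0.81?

Closed-loop characteristic equation: s² + 5.3s + K_p·6.7 = 0.
So ω_n = √(6.7K_p) and 2ζω_n = 5.3, giving ζ = 5.3/(2√(6.7K_p)).
Setting ζ = 0.81: √(6.7K_p) = 5.3/(2·0.81) = 3.272, so K_p = 10.7/6.7 = 1.6.

K_p = 1.6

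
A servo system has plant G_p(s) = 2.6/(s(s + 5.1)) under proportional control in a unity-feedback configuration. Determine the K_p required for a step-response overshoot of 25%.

From %OS = 100·exp(−πζ/√(1−ζ²)) = 25%, ζ = −ln(0.25)/√(π²+ln²(0.25)) = 0.4037.
Characteristic equation s² + 5.1s + 2.6K_p = 0 gives ζ = 5.1/(2√(2.6K_p)).
Setting ζ = 0.4037: √(2.6K_p) = 5.1/(2·0.4037) = 6.316, so K_p = 39.9/2.6 = 15.3.

K_p = 15.3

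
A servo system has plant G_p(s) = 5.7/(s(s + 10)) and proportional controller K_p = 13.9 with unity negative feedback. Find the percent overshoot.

The closed-loop denominator s² + 10s + 79.23 gives ω_n = √79.23 = 8.901 and ζ = 10/(2ω_n) = 0.5617.
%OS = 100·exp(−πζ/√(1−ζ²)) = 100·exp(−π·0.5617/√0.6845) = 11.8%.

11.8%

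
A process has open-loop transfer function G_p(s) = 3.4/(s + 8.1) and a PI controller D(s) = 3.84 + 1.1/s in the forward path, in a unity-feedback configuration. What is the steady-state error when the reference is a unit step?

The open loop D(s)G_p(s) has a pole at the origin (type 1), so the static position error constant is infinite and e_ss = 1/(1+∞) = 0.

0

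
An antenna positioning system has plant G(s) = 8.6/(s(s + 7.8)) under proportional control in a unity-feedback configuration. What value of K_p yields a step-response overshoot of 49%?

K_p = 36.1

From %OS = 100·exp(−πζ/√(1−ζ²)) = 49%, ζ = −ln(0.49)/√(π²+ln²(0.49)) = 0.2214.
Characteristic equation s² + 7.8s + 8.6K_p = 0 gives ζ = 7.8/(2√(8.6K_p)).
Setting ζ = 0.2214: √(8.6K_p) = 7.8/(2·0.2214) = 17.61, so K_p = 310.2/8.6 = 36.1.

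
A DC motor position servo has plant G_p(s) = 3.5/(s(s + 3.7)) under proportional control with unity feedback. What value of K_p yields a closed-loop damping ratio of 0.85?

Closed-loop characteristic equation: s² + 3.7s + K_p·3.5 = 0.
So ω_n = √(3.5K_p) and 2ζω_n = 3.7, giving ζ = 3.7/(2√(3.5K_p)).
Setting ζ = 0.85: √(3.5K_p) = 3.7/(2·0.85) = 2.176, so K_p = 4.737/3.5 = 1.35.

K_p = 1.35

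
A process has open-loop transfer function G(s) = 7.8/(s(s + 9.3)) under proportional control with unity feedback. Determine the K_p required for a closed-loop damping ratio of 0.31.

K_p = 28.8

Closed-loop characteristic equation: s² + 9.3s + K_p·7.8 = 0.
So ω_n = √(7.8K_p) and 2ζω_n = 9.3, giving ζ = 9.3/(2√(7.8K_p)).
Setting ζ = 0.31: √(7.8K_p) = 9.3/(2·0.31) = 15, so K_p = 225/7.8 = 28.8.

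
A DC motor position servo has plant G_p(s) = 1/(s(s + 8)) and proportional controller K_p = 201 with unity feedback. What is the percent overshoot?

39.7%

The closed-loop denominator s² + 8s + 201 gives ω_n = √201 = 14.18 and ζ = 8/(2ω_n) = 0.2821.
%OS = 100·exp(−πζ/√(1−ζ²)) = 100·exp(−π·0.2821/√0.9204) = 39.7%.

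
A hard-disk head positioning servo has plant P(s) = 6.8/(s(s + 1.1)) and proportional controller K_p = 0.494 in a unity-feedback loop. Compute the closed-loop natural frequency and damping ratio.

ω_n = 1.83 rad/s, ζ = 0.3

The closed-loop denominator is s(s+1.1) + 0.494·6.8 = s² + 1.1s + 3.359.
Matching s² + 2ζω_n s + ω_n²: ω_n = √3.359 = 1.833 rad/s and 2ζω_n = 1.1, so ζ = 1.1/(2·1.833) = 0.3.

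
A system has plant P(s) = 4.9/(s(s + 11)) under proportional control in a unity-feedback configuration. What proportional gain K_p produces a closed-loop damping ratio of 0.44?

K_p = 31.9

Closed-loop characteristic equation: s² + 11s + K_p·4.9 = 0.
So ω_n = √(4.9K_p) and 2ζω_n = 11, giving ζ = 11/(2√(4.9K_p)).
Setting ζ = 0.44: √(4.9K_p) = 11/(2·0.44) = 12.5, so K_p = 156.2/4.9 = 31.9.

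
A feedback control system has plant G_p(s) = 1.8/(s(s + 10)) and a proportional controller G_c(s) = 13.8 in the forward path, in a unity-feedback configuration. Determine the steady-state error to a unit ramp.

0.403

The loop has one pole at the origin (type 1). Velocity error constant K_v = lim_{s→0} s·G_c(s)G_p(s) = 13.8·1.8/10 = 2.484.
Steady-state error to a unit ramp: e_ss = 1/K_v = 0.403.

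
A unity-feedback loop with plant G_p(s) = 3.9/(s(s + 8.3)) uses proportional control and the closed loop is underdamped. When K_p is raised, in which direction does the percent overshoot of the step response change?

increase

ζ = 8.3/(2√(3.9K_p)) decreases as K_p grows; lower damping means more overshoot.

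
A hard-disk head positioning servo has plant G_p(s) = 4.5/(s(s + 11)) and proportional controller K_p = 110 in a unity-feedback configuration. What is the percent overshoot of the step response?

Closed-loop characteristic equation: s² + 11s + 495 = 0, so ω_n = 22.25 rad/s and ζ = 11/(2·22.25) = 0.2472.
%OS = 100·exp(−πζ/√(1−ζ²)) = 100·exp(−π·0.2472/√0.9389) = 44.9%.

44.9%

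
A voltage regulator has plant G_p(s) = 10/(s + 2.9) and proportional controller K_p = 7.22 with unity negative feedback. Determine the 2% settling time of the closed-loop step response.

Closed-loop transfer function: T(s) = K_p·G_p(s)/(1 + K_p·G_p(s)) = 72.2/(s + 2.9 + 72.2) = 72.2/(s + 75.1).
Time constant τ = 1/75.1 = 0.01332 s, so the 2% settling time is about 4τ = 0.0533 s.

T_s ≈ 0.0533 s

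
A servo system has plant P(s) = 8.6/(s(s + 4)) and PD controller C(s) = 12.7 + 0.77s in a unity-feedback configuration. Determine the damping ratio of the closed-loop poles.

Forward path: (12.7 + 0.77s)·8.6/(s(s+4)). The closed-loop characteristic equation is s² + (4 + 8.6·0.77)s + 8.6·12.7 = 0.
That is s² + 10.62s + 109.2 = 0, so ω_n = 10.45 rad/s and ζ = 10.62/(2·10.45) = 0.5082.

ζ = 0.508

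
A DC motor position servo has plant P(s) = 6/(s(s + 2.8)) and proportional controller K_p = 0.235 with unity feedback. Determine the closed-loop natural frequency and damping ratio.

With unity feedback the closed-loop characteristic equation is s² + 2.8s + 0.235·6 = s² + 2.8s + 1.41 = 0.
Matching s² + 2ζω_n s + ω_n²: ω_n = √1.41 = 1.187 rad/s and 2ζω_n = 2.8, so ζ = 2.8/(2·1.187) = 1.18.

ω_n = 1.19 rad/s, ζ = 1.18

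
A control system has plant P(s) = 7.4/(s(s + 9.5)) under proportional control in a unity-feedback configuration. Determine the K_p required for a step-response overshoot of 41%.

From %OS = 100·exp(−πζ/√(1−ζ²)) = 41%, ζ = −ln(0.41)/√(π²+ln²(0.41)) = 0.273.
Characteristic equation s² + 9.5s + 7.4K_p = 0 gives ζ = 9.5/(2√(7.4K_p)).
Setting ζ = 0.273: √(7.4K_p) = 9.5/(2·0.273) = 17.4, so K_p = 302.7/7.4 = 40.9.

K_p = 40.9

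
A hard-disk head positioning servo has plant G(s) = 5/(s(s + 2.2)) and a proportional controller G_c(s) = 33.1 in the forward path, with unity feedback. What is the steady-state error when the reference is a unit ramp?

The loop has one pole at the origin (type 1). Velocity error constant K_v = lim_{s→0} s·G_c(s)G(s) = 33.1·5/2.2 = 75.23.
Steady-state error to a unit ramp: e_ss = 1/K_v = 0.0133.

0.0133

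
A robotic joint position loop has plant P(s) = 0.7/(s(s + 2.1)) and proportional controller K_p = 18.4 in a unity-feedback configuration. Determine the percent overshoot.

From 1 + K_pP(s) = 0: s² + 2.1s + 12.88 = 0 ⇒ ω_n = 3.589, ζ = 0.2926.
%OS = 100·exp(−πζ/√(1−ζ²)) = 100·exp(−π·0.2926/√0.9144) = 38.2%.

38.2%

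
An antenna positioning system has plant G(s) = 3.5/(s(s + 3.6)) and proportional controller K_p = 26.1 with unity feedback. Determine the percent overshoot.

From 1 + K_pG(s) = 0: s² + 3.6s + 91.35 = 0 ⇒ ω_n = 9.558, ζ = 0.1883.
%OS = 100·exp(−πζ/√(1−ζ²)) = 100·exp(−π·0.1883/√0.9645) = 54.7%.

54.7%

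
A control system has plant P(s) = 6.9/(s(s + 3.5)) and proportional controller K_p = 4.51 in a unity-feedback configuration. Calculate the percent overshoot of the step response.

From 1 + K_pP(s) = 0: s² + 3.5s + 31.12 = 0 ⇒ ω_n = 5.578, ζ = 0.3137.
%OS = 100·exp(−πζ/√(1−ζ²)) = 100·exp(−π·0.3137/√0.9016) = 35.4%.

35.4%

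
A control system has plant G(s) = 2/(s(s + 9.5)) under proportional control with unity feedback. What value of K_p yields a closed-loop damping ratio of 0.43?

K_p = 61

Closed-loop characteristic equation: s² + 9.5s + K_p·2 = 0.
So ω_n = √(2K_p) and 2ζω_n = 9.5, giving ζ = 9.5/(2√(2K_p)).
Setting ζ = 0.43: √(2K_p) = 9.5/(2·0.43) = 11.05, so K_p = 122/2 = 61.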